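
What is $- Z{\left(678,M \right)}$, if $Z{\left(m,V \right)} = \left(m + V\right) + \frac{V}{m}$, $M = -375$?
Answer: $- \frac{68353}{226} \approx -302.45$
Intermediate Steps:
$Z{\left(m,V \right)} = V + m + \frac{V}{m}$ ($Z{\left(m,V \right)} = \left(V + m\right) + \frac{V}{m} = V + m + \frac{V}{m}$)
$- Z{\left(678,M \right)} = - (-375 + 678 - \frac{375}{678}) = - (-375 + 678 - \frac{125}{226}) = \left(-1\right) \frac{68353}{226} = - \frac{68353}{226}$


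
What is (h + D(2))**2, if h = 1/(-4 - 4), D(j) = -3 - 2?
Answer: 1681/64 ≈ 26.266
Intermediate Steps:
D(j) = -5
h = -1/8 (h = 1/(-8) = -1/8 ≈ -0.12500)
(h + D(2))**2 = (-1/8 - 5)**2 = (-41/8)**2 = 1681/64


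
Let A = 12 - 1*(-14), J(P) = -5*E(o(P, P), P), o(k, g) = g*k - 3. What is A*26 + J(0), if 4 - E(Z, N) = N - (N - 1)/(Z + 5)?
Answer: 1317/2 ≈ 658.50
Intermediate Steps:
o(k, g) = -3 + g*k
E(Z, N) = 4 - N + (-1 + N)/(5 + Z) (E(Z, N) = 4 - (N - (N - 1)/(Z + 5)) = 4 - (N - (-1 + N)/(5 + Z)) = 4 + (-N + (-1 + N)/(5 + Z)) = 4 - N + (-1 + N)/(5 + Z))
J(P) = -5*(7 - 4*P + 4*P² - P*(-3 + P²))/(2 + P²) (J(P) = -5*(19 - 4*P + 4*(-3 + P*P) - P*(-3 + P*P))/(5 + (-3 + P*P)) = -5*(19 - 4*P + 4*(-3 + P²) - P*(-3 + P²))/(5 + (-3 + P²)) = -5*(19 - 4*P + (-12 + 4*P²) - P*(-3 + P²))/(2 + P²) = -5*(7 - 4*P + 4*P² - P*(-3 + P²))/(2 + P²))
A = 26 (A = 12 + 14 = 26)
A*26 + J(0) = 26*26 + 5*(-7 + 0 + 0³ - 4*0²)/(2 + 0²) = 676 + 5*(-7 + 0 + 0 - 4*0)/(2 + 0) = 676 + 5*(-7 + 0 + 0 + 0)/2 = 676 + 5*(½)*(-7) = 676 - 35/2 = 1317/2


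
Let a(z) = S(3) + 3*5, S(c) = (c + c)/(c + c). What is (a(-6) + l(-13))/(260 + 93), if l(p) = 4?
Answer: 20/353 ≈ 0.056657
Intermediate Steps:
S(c) = 1 (S(c) = (2*c)/((2*c)) = (2*c)*(1/(2*c)) = 1)
a(z) = 16 (a(z) = 1 + 3*5 = 1 + 15 = 16)
(a(-6) + l(-13))/(260 + 93) = (16 + 4)/(260 + 93) = 20/353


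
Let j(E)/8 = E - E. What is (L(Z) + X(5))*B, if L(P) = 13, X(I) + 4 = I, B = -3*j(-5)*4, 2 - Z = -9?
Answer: 0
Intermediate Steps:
Z = 11 (Z = 2 - 1*(-9) = 2 + 9 = 11)
j(E) = 0 (j(E) = 8*(E - E) = 8*0 = 0)
B = 0 (B = -3*0*4 = 0*4 = 0)
X(I) = -4 + I
(L(Z) + X(5))*B = (13 + (-4 + 5))*0 = (13 + 1)*0 = 14*0 = 0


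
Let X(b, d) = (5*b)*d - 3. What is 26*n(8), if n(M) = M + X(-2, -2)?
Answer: 650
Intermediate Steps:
X(b, d) = -3 + 5*b*d (X(b, d) = 5*b*d - 3 = -3 + 5*b*d)
n(M) = 17 + M (n(M) = M + (-3 + 5*(-2)*(-2)) = M + (-3 + 20) = M + 17 = 17 + M)
26*n(8) = 26*(17 + 8) = 26*25 = 650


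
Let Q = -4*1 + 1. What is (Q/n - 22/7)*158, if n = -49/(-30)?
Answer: -38552/49 ≈ -786.78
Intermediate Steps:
n = 49/30 (n = -49*(-1/30) = 49/30 ≈ 1.6333)
Q = -3 (Q = -4 + 1 = -3)
(Q/n - 22/7)*158 = (-3/49/30 - 22/7)*158 = (-3*30/49 - 22*⅐)*158 = (-90/49 - 22/7)*158 = -244/49*158 = -38552/49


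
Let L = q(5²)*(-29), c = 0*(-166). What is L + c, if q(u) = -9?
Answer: 261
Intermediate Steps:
c = 0
L = 261 (L = -9*(-29) = 261)
L + c = 261 + 0 = 261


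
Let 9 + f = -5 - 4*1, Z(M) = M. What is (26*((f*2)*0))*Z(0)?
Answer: 0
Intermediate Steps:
f = -18 (f = -9 + (-5 - 4*1) = -9 + (-5 - 4) = -9 - 9 = -18)
(26*((f*2)*0))*Z(0) = (26*(-18*2*0))*0 = (26*(-36*0))*0 = (26*0)*0 = 0*0 = 0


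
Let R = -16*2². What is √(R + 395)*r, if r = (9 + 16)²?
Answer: 625*√331 ≈ 11371.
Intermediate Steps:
R = -64 (R = -16*4 = -64)
r = 625 (r = 25² = 625)
√(R + 395)*r = √(-64 + 395)*625 = √331*625 = 625*√331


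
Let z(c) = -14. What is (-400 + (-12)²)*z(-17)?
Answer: 3584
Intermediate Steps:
(-400 + (-12)²)*z(-17) = (-400 + (-12)²)*(-14) = (-400 + 144)*(-14) = -256*(-14) = 3584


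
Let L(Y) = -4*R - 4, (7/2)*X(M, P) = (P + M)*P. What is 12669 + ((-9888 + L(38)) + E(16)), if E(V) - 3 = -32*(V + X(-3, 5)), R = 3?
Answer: 15152/7 ≈ 2164.6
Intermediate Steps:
X(M, P) = 2*P*(M + P)/7 (X(M, P) = 2*((P + M)*P)/7 = 2*((M + P)*P)/7 = 2*(P*(M + P))/7 = 2*P*(M + P)/7)
E(V) = -619/7 - 32*V (E(V) = 3 - 32*(V + (2/7)*5*(-3 + 5)) = 3 - 32*(V + (2/7)*5*2) = 3 - 32*(V + 20/7) = 3 - 32*(20/7 + V) = 3 + (-640/7 - 32*V) = -619/7 - 32*V)
L(Y) = -16 (L(Y) = -4*3 - 4 = -12 - 4 = -16)
12669 + ((-9888 + L(38)) + E(16)) = 12669 + ((-9888 - 16) + (-619/7 - 32*16)) = 12669 + (-9904 + (-619/7 - 512)) = 12669 + (-9904 - 4203/7) = 12669 - 73531/7 = 15152/7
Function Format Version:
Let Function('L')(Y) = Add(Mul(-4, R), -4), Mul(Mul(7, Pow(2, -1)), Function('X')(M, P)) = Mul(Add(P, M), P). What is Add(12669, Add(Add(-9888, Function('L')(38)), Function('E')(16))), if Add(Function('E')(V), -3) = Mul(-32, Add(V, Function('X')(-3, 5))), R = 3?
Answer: Rational(15152, 7) ≈ 2164.6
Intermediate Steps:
Function('X')(M, P) = Mul(Rational(2, 7), P, Add(M, P)) (Function('X')(M, P) = Mul(Rational(2, 7), Mul(Add(P, M), P)) = Mul(Rational(2, 7), Mul(Add(M, P), P)) = Mul(Rational(2, 7), Mul(P, Add(M, P))) = Mul(Rational(2, 7), P, Add(M, P)))
Function('E')(V) = Add(Rational(-619, 7), Mul(-32, V)) (Function('E')(V) = Add(3, Mul(-32, Add(V, Mul(Rational(2, 7), 5, Add(-3, 5))))) = Add(3, Mul(-32, Add(V, Mul(Rational(2, 7), 5, 2)))) = Add(3, Mul(-32, Add(V, Rational(20, 7)))) = Add(3, Mul(-32, Add(Rational(20, 7), V))) = Add(3, Add(Rational(-640, 7), Mul(-32, V))) = Add(Rational(-619, 7), Mul(-32, V)))
Function('L')(Y) = -16 (Function('L')(Y) = Add(Mul(-4, 3), -4) = Add(-12, -4) = -16)
Add(12669, Add(Add(-9888, Function('L')(38)), Function('E')(16))) = Add(12669, Add(Add(-9888, -16), Add(Rational(-619, 7), Mul(-32, 16)))) = Add(12669, Add(-9904, Add(Rational(-619, 7), -512))) = Add(12669, Add(-9904, Rational(-4203, 7))) = Add(12669, Rational(-73531, 7)) = Rational(15152, 7)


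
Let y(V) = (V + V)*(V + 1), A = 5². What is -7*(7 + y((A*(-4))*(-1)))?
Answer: -141449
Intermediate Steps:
A = 25
y(V) = 2*V*(1 + V) (y(V) = (2*V)*(1 + V) = 2*V*(1 + V))
-7*(7 + y((A*(-4))*(-1))) = -7*(7 + 2*((25*(-4))*(-1))*(1 + (25*(-4))*(-1))) = -7*(7 + 2*(-100*(-1))*(1 - 100*(-1))) = -7*(7 + 2*100*(1 + 100)) = -7*(7 + 2*100*101) = -7*(7 + 20200) = -7*20207 = -141449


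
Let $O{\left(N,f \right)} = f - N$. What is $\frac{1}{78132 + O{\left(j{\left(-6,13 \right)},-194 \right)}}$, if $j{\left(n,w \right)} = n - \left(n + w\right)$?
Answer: $\frac{1}{77951} \approx 1.2829 \cdot 10^{-5}$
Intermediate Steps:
$j{\left(n,w \right)} = - w$ ($j{\left(n,w \right)} = n - \left(n + w\right) = - w$)
$\frac{1}{78132 + O{\left(j{\left(-6,13 \right)},-194 \right)}} = \frac{1}{78132 - \left(194 - 13\right)} = \frac{1}{78132 - 181} = \frac{1}{77951}$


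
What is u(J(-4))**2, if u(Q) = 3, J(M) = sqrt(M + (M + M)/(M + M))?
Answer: 9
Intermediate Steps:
J(M) = sqrt(1 + M) (J(M) = sqrt(M + (2*M)/((2*M))) = sqrt(M + (2*M)*(1/(2*M))) = sqrt(M + 1) = sqrt(1 + M))
u(J(-4))**2 = 3**2 = 9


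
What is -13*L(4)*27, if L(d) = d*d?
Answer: -5616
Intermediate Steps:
L(d) = d²
-13*L(4)*27 = -13*4²*27 = -13*16*27 = -208*27 = -5616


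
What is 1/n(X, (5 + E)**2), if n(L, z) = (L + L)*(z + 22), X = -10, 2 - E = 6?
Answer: -1/460 ≈ -0.0021739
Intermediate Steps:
E = -4 (E = 2 - 1*6 = 2 - 6 = -4)
n(L, z) = 2*L*(22 + z) (n(L, z) = (2*L)*(22 + z) = 2*L*(22 + z))
1/n(X, (5 + E)**2) = 1/(2*(-10)*(22 + (5 - 4)**2)) = 1/(2*(-10)*(22 + 1**2)) = 1/(2*(-10)*(22 + 1)) = 1/(2*(-10)*23) = 1/(-460) = -1/460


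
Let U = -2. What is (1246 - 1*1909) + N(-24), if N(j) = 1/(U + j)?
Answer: -17239/26 ≈ -663.04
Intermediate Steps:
N(j) = 1/(-2 + j)
(1246 - 1*1909) + N(-24) = (1246 - 1*1909) + 1/(-2 - 24) = (1246 - 1909) + 1/(-26) = -663 - 1/26 = -17239/26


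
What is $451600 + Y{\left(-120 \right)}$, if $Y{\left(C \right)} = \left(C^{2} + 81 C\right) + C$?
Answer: $456160$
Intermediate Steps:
$Y{\left(C \right)} = C^{2} + 82 C$
$451600 + Y{\left(-120 \right)} = 451600 - 120 \left(82 - 120\right) = 451600 - -4560 = 451600 + 4560 = 456160$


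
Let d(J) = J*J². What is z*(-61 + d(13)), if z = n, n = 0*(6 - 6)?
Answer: 0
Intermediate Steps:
n = 0 (n = 0*0 = 0)
z = 0
d(J) = J³
z*(-61 + d(13)) = 0*(-61 + 13³) = 0*(-61 + 2197) = 0*2136 = 0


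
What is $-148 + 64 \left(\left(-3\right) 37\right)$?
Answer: $-7252$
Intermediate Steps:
$-148 + 64 \left(\left(-3\right) 37\right) = -148 + 64 \left(-111\right) = -148 - 7104 = -7252$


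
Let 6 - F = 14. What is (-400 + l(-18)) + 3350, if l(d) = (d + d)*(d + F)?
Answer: 3886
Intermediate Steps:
F = -8 (F = 6 - 1*14 = 6 - 14 = -8)
l(d) = 2*d*(-8 + d) (l(d) = (d + d)*(d - 8) = (2*d)*(-8 + d) = 2*d*(-8 + d))
(-400 + l(-18)) + 3350 = (-400 + 2*(-18)*(-8 - 18)) + 3350 = (-400 + 2*(-18)*(-26)) + 3350 = (-400 + 936) + 3350 = 536 + 3350 = 3886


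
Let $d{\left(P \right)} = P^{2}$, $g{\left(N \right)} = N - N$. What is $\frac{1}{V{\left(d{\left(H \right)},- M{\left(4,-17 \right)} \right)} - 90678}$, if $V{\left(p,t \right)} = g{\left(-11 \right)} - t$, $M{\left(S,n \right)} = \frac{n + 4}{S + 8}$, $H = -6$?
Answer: $- \frac{12}{1088149} \approx -1.1028 \cdot 10^{-5}$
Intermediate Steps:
$g{\left(N \right)} = 0$
$M{\left(S,n \right)} = \frac{4 + n}{8 + S}$
$V{\left(p,t \right)} = - t$ ($V{\left(p,t \right)} = 0 - t = - t$)
$\frac{1}{V{\left(d{\left(H \right)},- M{\left(4,-17 \right)} \right)} - 90678} = \frac{1}{- \left(-1\right) \frac{4 - 17}{8 + 4} - 90678} = \frac{1}{- \left(-1\right) \frac{1}{12} \left(-13\right) - 90678} = \frac{1}{- \frac{\left(-1\right) \left(-13\right)}{12} - 90678} = \frac{1}{\left(-1\right) \frac{13}{12} - 90678} = \frac{1}{- \frac{13}{12} - 90678} = \frac{1}{- \frac{1088149}{12}} = - \frac{12}{1088149}$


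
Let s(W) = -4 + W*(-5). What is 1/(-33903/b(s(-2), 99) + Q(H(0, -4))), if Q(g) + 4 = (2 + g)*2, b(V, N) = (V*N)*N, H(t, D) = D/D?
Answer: 6534/9301 ≈ 0.70251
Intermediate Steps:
H(t, D) = 1
s(W) = -4 - 5*W
b(V, N) = V*N² (b(V, N) = (N*V)*N = V*N²)
Q(g) = 2*g (Q(g) = -4 + (2 + g)*2 = -4 + (4 + 2*g) = 2*g)
1/(-33903/b(s(-2), 99) + Q(H(0, -4))) = 1/(-33903*1/(9801*(-4 - 5*(-2))) + 2*1) = 1/(-33903*1/(9801*(-4 + 10)) + 2) = 1/(-33903/(6*9801) + 2) = 1/(-33903/58806 + 2) = 1/(-33903*1/58806 + 2) = 1/(-3767/6534 + 2) = 1/(9301/6534) = 6534/9301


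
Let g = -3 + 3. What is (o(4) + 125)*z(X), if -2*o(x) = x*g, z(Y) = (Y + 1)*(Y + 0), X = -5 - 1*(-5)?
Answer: 0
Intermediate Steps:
X = 0 (X = -5 + 5 = 0)
g = 0
z(Y) = Y*(1 + Y) (z(Y) = (1 + Y)*Y = Y*(1 + Y))
o(x) = 0 (o(x) = -x*0/2 = -½*0 = 0)
(o(4) + 125)*z(X) = (0 + 125)*(0*(1 + 0)) = 125*(0*1) = 125*0 = 0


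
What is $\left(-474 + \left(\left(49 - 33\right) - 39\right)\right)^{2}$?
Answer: $247009$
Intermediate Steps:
$\left(-474 + \left(\left(49 - 33\right) - 39\right)\right)^{2} = \left(-474 + \left(16 - 39\right)\right)^{2} = \left(-474 - 23\right)^{2} = \left(-497\right)^{2} = 247009$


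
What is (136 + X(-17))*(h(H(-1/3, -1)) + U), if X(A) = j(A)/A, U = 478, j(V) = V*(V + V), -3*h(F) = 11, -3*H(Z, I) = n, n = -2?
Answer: 48382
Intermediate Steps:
H(Z, I) = 2/3 (H(Z, I) = -1/3*(-2) = 2/3)
h(F) = -11/3 (h(F) = -1/3*11 = -11/3)
j(V) = 2*V**2 (j(V) = V*(2*V) = 2*V**2)
X(A) = 2*A (X(A) = (2*A**2)/A = 2*A)
(136 + X(-17))*(h(H(-1/3, -1)) + U) = (136 + 2*(-17))*(-11/3 + 478) = (136 - 34)*(1423/3) = 102*(1423/3) = 48382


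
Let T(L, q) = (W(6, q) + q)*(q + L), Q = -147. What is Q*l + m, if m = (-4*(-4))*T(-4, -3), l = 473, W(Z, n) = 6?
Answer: -69867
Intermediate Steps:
T(L, q) = (6 + q)*(L + q) (T(L, q) = (6 + q)*(q + L) = (6 + q)*(L + q))
m = -336 (m = (-4*(-4))*((-3)² + 6*(-4) + 6*(-3) - 4*(-3)) = 16*(9 - 24 - 18 + 12) = 16*(-21) = -336)
Q*l + m = -147*473 - 336 = -69531 - 336 = -69867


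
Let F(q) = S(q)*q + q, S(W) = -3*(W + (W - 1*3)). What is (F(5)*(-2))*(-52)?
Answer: -10400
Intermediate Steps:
S(W) = 9 - 6*W (S(W) = -3*(W + (W - 3)) = -3*(W + (-3 + W)) = -3*(-3 + 2*W) = 9 - 6*W)
F(q) = q + q*(9 - 6*q) (F(q) = (9 - 6*q)*q + q = q*(9 - 6*q) + q = q + q*(9 - 6*q))
(F(5)*(-2))*(-52) = ((2*5*(5 - 3*5))*(-2))*(-52) = ((2*5*(5 - 15))*(-2))*(-52) = ((2*5*(-10))*(-2))*(-52) = -100*(-2)*(-52) = 200*(-52) = -10400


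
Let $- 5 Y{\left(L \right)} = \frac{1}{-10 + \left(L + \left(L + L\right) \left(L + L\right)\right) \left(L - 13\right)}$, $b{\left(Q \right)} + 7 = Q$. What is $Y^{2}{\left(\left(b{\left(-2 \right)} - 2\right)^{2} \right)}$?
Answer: $\frac{1}{1004246593022500} \approx 9.9577 \cdot 10^{-16}$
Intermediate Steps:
$b{\left(Q \right)} = -7 + Q$
$Y{\left(L \right)} = - \frac{1}{5 \left(-10 + \left(-13 + L\right) \left(L + 4 L^{2}\right)\right)}$ ($Y{\left(L \right)} = - \frac{1}{5 \left(-10 + \left(L + \left(L + L\right) \left(L + L\right)\right) \left(L - 13\right)\right)} = - \frac{1}{5 \left(-10 + \left(L + 2 L 2 L\right) \left(-13 + L\right)\right)} = - \frac{1}{5 \left(-10 + \left(L + 4 L^{2}\right) \left(-13 + L\right)\right)} = - \frac{1}{5 \left(-10 + \left(-13 + L\right) \left(L + 4 L^{2}\right)\right)}$)
$Y^{2}{\left(\left(b{\left(-2 \right)} - 2\right)^{2} \right)} = \left(\frac{1}{5 \left(10 - 4 \left(\left(\left(-7 - 2\right) - 2\right)^{2}\right)^{3} + 13 \left(\left(-7 - 2\right) - 2\right)^{2} + 51 \left(\left(\left(-7 - 2\right) - 2\right)^{2}\right)^{2}\right)}\right)^{2} = \left(\frac{1}{5 \left(10 - 4 \left(\left(-9 - 2\right)^{2}\right)^{3} + 13 \left(-9 - 2\right)^{2} + 51 \left(\left(-9 - 2\right)^{2}\right)^{2}\right)}\right)^{2} = \left(\frac{1}{5 \left(10 - 4 \left(\left(-11\right)^{2}\right)^{3} + 13 \left(-11\right)^{2} + 51 \left(\left(-11\right)^{2}\right)^{2}\right)}\right)^{2} = \left(\frac{1}{5 \left(10 - 4 \cdot 121^{3} + 13 \cdot 121 + 51 \cdot 121^{2}\right)}\right)^{2} = \left(\frac{1}{5 \left(10 - 7086244 + 1573 + 51 \cdot 14641\right)}\right)^{2} = \left(\frac{1}{5 \left(10 - 7086244 + 1573 + 746691\right)}\right)^{2} = \left(\frac{1}{5 \left(-6337970\right)}\right)^{2} = \left(\frac{1}{5} \left(- \frac{1}{6337970}\right)\right)^{2} = \left(- \frac{1}{31689850}\right)^{2} = \frac{1}{1004246593022500}$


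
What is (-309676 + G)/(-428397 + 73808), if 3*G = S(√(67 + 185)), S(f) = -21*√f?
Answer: 309676/354589 + 7*√6*7^(¼)/354589 ≈ 0.87342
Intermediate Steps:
G = -7*√6*7^(¼) (G = (-21*(67 + 185)^(¼))/3 = (-21*√6*7^(¼))/3 = -7*√6*7^(¼) ≈ -27.890)
(-309676 + G)/(-428397 + 73808) = (-309676 - 7*√6*7^(¼))/(-428397 + 73808) = (-309676 - 7*√6*7^(¼))/(-354589) = (-309676 - 7*√6*7^(¼))*(-1/354589) = 309676/354589 + 7*√6*7^(¼)/354589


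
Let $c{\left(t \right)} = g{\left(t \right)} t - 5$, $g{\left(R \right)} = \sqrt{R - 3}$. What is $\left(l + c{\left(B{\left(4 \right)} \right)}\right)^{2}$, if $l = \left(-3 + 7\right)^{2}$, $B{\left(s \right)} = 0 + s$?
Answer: $225$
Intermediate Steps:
$g{\left(R \right)} = \sqrt{-3 + R}$
$B{\left(s \right)} = s$
$c{\left(t \right)} = -5 + t \sqrt{-3 + t}$ ($c{\left(t \right)} = \sqrt{-3 + t} t - 5 = t \sqrt{-3 + t} - 5 = -5 + t \sqrt{-3 + t}$)
$l = 16$ ($l = 4^{2} = 16$)
$\left(l + c{\left(B{\left(4 \right)} \right)}\right)^{2} = \left(16 - \left(5 - 4 \sqrt{-3 + 4}\right)\right)^{2} = \left(16 - \left(5 - 4 \sqrt{1}\right)\right)^{2} = \left(16 + \left(-5 + 4 \cdot 1\right)\right)^{2} = \left(16 + \left(-5 + 4\right)\right)^{2} = \left(16 - 1\right)^{2} = 15^{2} = 225$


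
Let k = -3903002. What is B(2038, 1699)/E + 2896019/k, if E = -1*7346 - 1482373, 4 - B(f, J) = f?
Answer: -1435438607531/1938125412146 ≈ -0.74063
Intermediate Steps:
B(f, J) = 4 - f
E = -1489719 (E = -7346 - 1482373 = -1489719)
B(2038, 1699)/E + 2896019/k = (4 - 1*2038)/(-1489719) + 2896019/(-3903002) = (4 - 2038)*(-1/1489719) + 2896019*(-1/3903002) = -2034*(-1/1489719) - 2896019/3903002 = 678/496573 - 2896019/3903002 = -1435438607531/1938125412146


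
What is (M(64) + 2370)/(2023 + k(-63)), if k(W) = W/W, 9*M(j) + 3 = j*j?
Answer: 25423/18216 ≈ 1.3956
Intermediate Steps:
M(j) = -⅓ + j²/9 (M(j) = -⅓ + (j*j)/9 = -⅓ + j²/9)
k(W) = 1
(M(64) + 2370)/(2023 + k(-63)) = ((-⅓ + (⅑)*64²) + 2370)/(2023 + 1) = ((-⅓ + (⅑)*4096) + 2370)/2024 = ((-⅓ + 4096/9) + 2370)*(1/2024) = (4093/9 + 2370)*(1/2024) = (25423/9)*(1/2024) = 25423/18216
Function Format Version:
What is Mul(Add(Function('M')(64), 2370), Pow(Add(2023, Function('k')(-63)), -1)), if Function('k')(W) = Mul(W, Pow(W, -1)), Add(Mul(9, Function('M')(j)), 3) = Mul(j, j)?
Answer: Rational(25423, 18216) ≈ 1.3956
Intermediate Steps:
Function('M')(j) = Add(Rational(-1, 3), Mul(Rational(1, 9), Pow(j, 2))) (Function('M')(j) = Add(Rational(-1, 3), Mul(Rational(1, 9), Mul(j, j))) = Add(Rational(-1, 3), Mul(Rational(1, 9), Pow(j, 2))))
Function('k')(W) = 1
Mul(Add(Function('M')(64), 2370), Pow(Add(2023, Function('k')(-63)), -1)) = Mul(Add(Add(Rational(-1, 3), Mul(Rational(1, 9), Pow(64, 2))), 2370), Pow(Add(2023, 1), -1)) = Mul(Add(Add(Rational(-1, 3), Mul(Rational(1, 9), 4096)), 2370), Pow(2024, -1)) = Mul(Add(Add(Rational(-1, 3), Rational(4096, 9)), 2370), Rational(1, 2024)) = Mul(Add(Rational(4093, 9), 2370), Rational(1, 2024)) = Mul(Rational(25423, 9), Rational(1, 2024)) = Rational(25423, 18216)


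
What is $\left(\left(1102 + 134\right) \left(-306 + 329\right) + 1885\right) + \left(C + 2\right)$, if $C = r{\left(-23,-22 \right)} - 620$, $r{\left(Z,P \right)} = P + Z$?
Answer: $29650$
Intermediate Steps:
$C = -665$ ($C = \left(-22 - 23\right) - 620 = -45 - 620 = -665$)
$\left(\left(1102 + 134\right) \left(-306 + 329\right) + 1885\right) + \left(C + 2\right) = \left(\left(1102 + 134\right) \left(-306 + 329\right) + 1885\right) + \left(-665 + 2\right) = \left(1236 \cdot 23 + 1885\right) - 663 = \left(28428 + 1885\right) - 663 = 30313 - 663 = 29650$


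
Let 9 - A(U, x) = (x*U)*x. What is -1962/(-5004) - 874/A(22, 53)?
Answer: 6977973/17177342 ≈ 0.40623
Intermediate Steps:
A(U, x) = 9 - U*x² (A(U, x) = 9 - x*U*x = 9 - U*x*x = 9 - U*x²)
-1962/(-5004) - 874/A(22, 53) = -1962/(-5004) - 874/(9 - 1*22*53²) = -1962*(-1/5004) - 874/(9 - 1*22*2809) = 109/278 - 874/(9 - 61798) = 109/278 - 874/(-61789) = 109/278 - 874*(-1/61789) = 109/278 + 874/61789 = 6977973/17177342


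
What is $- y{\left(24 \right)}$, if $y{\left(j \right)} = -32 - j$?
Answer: $56$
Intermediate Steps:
$- y{\left(24 \right)} = - (-32 - 24) = \left(-1\right) \left(-56\right) = 56$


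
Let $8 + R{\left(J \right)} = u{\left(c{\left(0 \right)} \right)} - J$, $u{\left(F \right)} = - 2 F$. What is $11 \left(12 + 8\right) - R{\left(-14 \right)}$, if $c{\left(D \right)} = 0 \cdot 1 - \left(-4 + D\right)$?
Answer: $222$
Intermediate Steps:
$c{\left(D \right)} = 4 - D$ ($c{\left(D \right)} = 0 - \left(-4 + D\right) = 4 - D$)
$R{\left(J \right)} = -16 - J$ ($R{\left(J \right)} = -8 - \left(J + 2 \left(4 - 0\right)\right) = -8 - \left(J + 2 \left(4 + 0\right)\right) = -8 - \left(8 + J\right) = -16 - J$)
$11 \left(12 + 8\right) - R{\left(-14 \right)} = 11 \left(12 + 8\right) - \left(-16 - -14\right) = 11 \cdot 20 - \left(-16 + 14\right) = 220 - -2 = 220 + 2 = 222$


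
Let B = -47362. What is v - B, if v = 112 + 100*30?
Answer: 50474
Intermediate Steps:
v = 3112 (v = 112 + 3000 = 3112)
v - B = 3112 - 1*(-47362) = 3112 + 47362 = 50474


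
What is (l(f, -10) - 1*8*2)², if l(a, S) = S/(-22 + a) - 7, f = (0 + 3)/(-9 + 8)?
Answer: 12769/25 ≈ 510.76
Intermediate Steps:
f = -3 (f = 3/(-1) = 3*(-1) = -3)
l(a, S) = -7 + S/(-22 + a) (l(a, S) = S/(-22 + a) - 7 = -7 + S/(-22 + a))
(l(f, -10) - 1*8*2)² = ((154 - 10 - 7*(-3))/(-22 - 3) - 1*8*2)² = ((154 - 10 + 21)/(-25) - 8*2)² = (-1/25*165 - 16)² = (-33/5 - 16)² = (-113/5)² = 12769/25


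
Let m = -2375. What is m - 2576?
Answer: -4951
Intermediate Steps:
m - 2576 = -2375 - 2576 = -4951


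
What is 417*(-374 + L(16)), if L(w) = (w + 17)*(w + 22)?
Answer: 366960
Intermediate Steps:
L(w) = (17 + w)*(22 + w)
417*(-374 + L(16)) = 417*(-374 + (374 + 16² + 39*16)) = 417*(-374 + (374 + 256 + 624)) = 417*(-374 + 1254) = 417*880 = 366960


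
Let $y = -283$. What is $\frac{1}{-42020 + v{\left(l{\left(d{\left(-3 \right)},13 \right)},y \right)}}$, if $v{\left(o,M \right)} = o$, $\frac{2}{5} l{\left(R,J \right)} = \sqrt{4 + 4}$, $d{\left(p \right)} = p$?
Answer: $- \frac{4202}{176568035} - \frac{\sqrt{2}}{353136070} \approx -2.3802 \cdot 10^{-5}$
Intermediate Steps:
$l{\left(R,J \right)} = 5 \sqrt{2}$ ($l{\left(R,J \right)} = \frac{5 \sqrt{4 + 4}}{2} = \frac{5 \sqrt{8}}{2} = \frac{5 \cdot 2 \sqrt{2}}{2} = 5 \sqrt{2}$)
$\frac{1}{-42020 + v{\left(l{\left(d{\left(-3 \right)},13 \right)},y \right)}} = \frac{1}{-42020 + 5 \sqrt{2}}$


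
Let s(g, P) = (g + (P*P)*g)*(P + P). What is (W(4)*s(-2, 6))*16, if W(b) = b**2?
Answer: -227328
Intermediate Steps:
s(g, P) = 2*P*(g + g*P**2) (s(g, P) = (g + P**2*g)*(2*P) = (g + g*P**2)*(2*P) = 2*P*(g + g*P**2))
(W(4)*s(-2, 6))*16 = (4**2*(2*6*(-2)*(1 + 6**2)))*16 = (16*(2*6*(-2)*(1 + 36)))*16 = (16*(2*6*(-2)*37))*16 = (16*(-888))*16 = -14208*16 = -227328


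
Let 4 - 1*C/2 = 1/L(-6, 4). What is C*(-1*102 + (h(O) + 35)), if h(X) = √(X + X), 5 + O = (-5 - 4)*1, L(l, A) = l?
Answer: -1675/3 + 50*I*√7/3 ≈ -558.33 + 44.096*I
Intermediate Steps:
O = -14 (O = -5 + (-5 - 4)*1 = -5 - 9*1 = -5 - 9 = -14)
h(X) = √2*√X (h(X) = √(2*X) = √2*√X)
C = 25/3 (C = 8 - 2/(-6) = 8 - 2*(-⅙) = 8 + ⅓ = 25/3 ≈ 8.3333)
C*(-1*102 + (h(O) + 35)) = 25*(-1*102 + (√2*√(-14) + 35))/3 = 25*(-102 + (√2*(I*√14) + 35))/3 = 25*(-102 + (2*I*√7 + 35))/3 = 25*(-102 + (35 + 2*I*√7))/3 = 25*(-67 + 2*I*√7)/3 = -1675/3 + 50*I*√7/3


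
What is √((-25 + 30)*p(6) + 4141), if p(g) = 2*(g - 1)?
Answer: √4191 ≈ 64.738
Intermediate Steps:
p(g) = -2 + 2*g (p(g) = 2*(-1 + g) = -2 + 2*g)
√((-25 + 30)*p(6) + 4141) = √((-25 + 30)*(-2 + 2*6) + 4141) = √(5*(-2 + 12) + 4141) = √(5*10 + 4141) = √(50 + 4141) = √4191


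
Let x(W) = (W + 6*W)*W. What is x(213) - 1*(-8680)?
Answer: 326263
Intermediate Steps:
x(W) = 7*W² (x(W) = (7*W)*W = 7*W²)
x(213) - 1*(-8680) = 7*213² - 1*(-8680) = 7*45369 + 8680 = 317583 + 8680 = 326263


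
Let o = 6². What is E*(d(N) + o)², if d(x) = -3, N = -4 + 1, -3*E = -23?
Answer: 8349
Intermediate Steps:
E = 23/3 (E = -⅓*(-23) = 23/3 ≈ 7.6667)
N = -3
o = 36
E*(d(N) + o)² = 23*(-3 + 36)²/3 = (23/3)*33² = (23/3)*1089 = 8349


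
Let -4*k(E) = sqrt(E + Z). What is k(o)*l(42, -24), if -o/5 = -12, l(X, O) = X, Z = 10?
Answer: -21*sqrt(70)/2 ≈ -87.849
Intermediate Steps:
o = 60 (o = -5*(-12) = 60)
k(E) = -sqrt(10 + E)/4 (k(E) = -sqrt(E + 10)/4 = -sqrt(10 + E)/4)
k(o)*l(42, -24) = -sqrt(10 + 60)/4*42 = -sqrt(70)/4*42 = -21*sqrt(70)/2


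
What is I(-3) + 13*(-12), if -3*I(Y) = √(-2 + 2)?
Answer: -156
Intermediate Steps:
I(Y) = 0 (I(Y) = -√(-2 + 2)/3 = -√0/3 = -⅓*0 = 0)
I(-3) + 13*(-12) = 0 + 13*(-12) = 0 - 156 = -156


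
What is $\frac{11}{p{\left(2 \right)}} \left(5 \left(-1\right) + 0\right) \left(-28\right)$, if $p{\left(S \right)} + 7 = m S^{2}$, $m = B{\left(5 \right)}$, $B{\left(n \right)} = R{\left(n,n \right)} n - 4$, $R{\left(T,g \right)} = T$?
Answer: $20$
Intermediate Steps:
$B{\left(n \right)} = -4 + n^{2}$ ($B{\left(n \right)} = n n - 4 = n^{2} - 4 = -4 + n^{2}$)
$m = 21$ ($m = -4 + 5^{2} = -4 + 25 = 21$)
$p{\left(S \right)} = -7 + 21 S^{2}$
$\frac{11}{p{\left(2 \right)}} \left(5 \left(-1\right) + 0\right) \left(-28\right) = \frac{11}{-7 + 21 \cdot 2^{2}} \left(5 \left(-1\right) + 0\right) \left(-28\right) = \frac{11}{-7 + 21 \cdot 4} \left(-5 + 0\right) \left(-28\right) = \frac{11}{-7 + 84} \left(-5\right) \left(-28\right) = \frac{11}{77} \left(-5\right) \left(-28\right) = 11 \cdot \frac{1}{77} \left(-5\right) \left(-28\right) = \frac{1}{7} \left(-5\right) \left(-28\right) = \left(- \frac{5}{7}\right) \left(-28\right) = 20$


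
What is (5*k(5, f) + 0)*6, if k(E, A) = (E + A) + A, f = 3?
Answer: 330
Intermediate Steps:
k(E, A) = E + 2*A (k(E, A) = (A + E) + A = E + 2*A)
(5*k(5, f) + 0)*6 = (5*(5 + 2*3) + 0)*6 = (5*(5 + 6) + 0)*6 = (5*11 + 0)*6 = (55 + 0)*6 = 55*6 = 330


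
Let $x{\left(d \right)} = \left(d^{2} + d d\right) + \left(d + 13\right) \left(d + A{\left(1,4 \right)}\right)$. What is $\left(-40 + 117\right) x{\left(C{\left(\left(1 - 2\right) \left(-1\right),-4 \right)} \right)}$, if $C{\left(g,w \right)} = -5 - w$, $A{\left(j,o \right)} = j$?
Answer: $154$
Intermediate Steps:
$x{\left(d \right)} = 2 d^{2} + \left(1 + d\right) \left(13 + d\right)$ ($x{\left(d \right)} = \left(d^{2} + d d\right) + \left(d + 13\right) \left(d + 1\right) = \left(d^{2} + d^{2}\right) + \left(13 + d\right) \left(1 + d\right) = 2 d^{2} + \left(1 + d\right) \left(13 + d\right)$)
$\left(-40 + 117\right) x{\left(C{\left(\left(1 - 2\right) \left(-1\right),-4 \right)} \right)} = \left(-40 + 117\right) \left(13 + 3 \left(-5 - -4\right)^{2} + 14 \left(-5 - -4\right)\right) = 77 \left(13 + 3 \left(-5 + 4\right)^{2} + 14 \left(-5 + 4\right)\right) = 77 \left(13 + 3 \left(-1\right)^{2} + 14 \left(-1\right)\right) = 77 \left(13 + 3 \cdot 1 - 14\right) = 77 \left(13 + 3 - 14\right) = 77 \cdot 2 = 154$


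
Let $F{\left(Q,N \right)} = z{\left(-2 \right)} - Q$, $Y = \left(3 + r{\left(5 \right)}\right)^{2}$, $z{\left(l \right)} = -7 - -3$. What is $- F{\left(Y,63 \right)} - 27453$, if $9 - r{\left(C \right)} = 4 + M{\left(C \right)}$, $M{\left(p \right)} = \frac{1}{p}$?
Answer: $- \frac{684704}{25} \approx -27388.0$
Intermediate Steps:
$z{\left(l \right)} = -4$ ($z{\left(l \right)} = -7 + 3 = -4$)
$r{\left(C \right)} = 5 - \frac{1}{C}$ ($r{\left(C \right)} = 9 - \left(4 + \frac{1}{C}\right) = 5 - \frac{1}{C}$)
$Y = \frac{1521}{25}$ ($Y = \left(3 + \left(5 - \frac{1}{5}\right)\right)^{2} = \left(3 + \frac{24}{5}\right)^{2} = \left(\frac{39}{5}\right)^{2} = \frac{1521}{25} \approx 60.84$)
$F{\left(Q,N \right)} = -4 - Q$
$- F{\left(Y,63 \right)} - 27453 = - (-4 - \frac{1521}{25}) - 27453 = \left(-1\right) \left(- \frac{1621}{25}\right) - 27453 = \frac{1621}{25} - 27453 = - \frac{684704}{25}$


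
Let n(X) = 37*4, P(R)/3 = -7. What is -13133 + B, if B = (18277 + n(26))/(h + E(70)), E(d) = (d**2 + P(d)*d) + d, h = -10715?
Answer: -18954604/1443 ≈ -13136.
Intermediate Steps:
P(R) = -21 (P(R) = 3*(-7) = -21)
E(d) = d**2 - 20*d (E(d) = (d**2 - 21*d) + d = d**2 - 20*d)
n(X) = 148
B = -3685/1443 (B = (18277 + 148)/(-10715 + 70*(-20 + 70)) = 18425/(-10715 + 70*50) = 18425/(-10715 + 3500) = 18425/(-7215) = 18425*(-1/7215) = -3685/1443 ≈ -2.5537)
-13133 + B = -13133 - 3685/1443 = -18954604/1443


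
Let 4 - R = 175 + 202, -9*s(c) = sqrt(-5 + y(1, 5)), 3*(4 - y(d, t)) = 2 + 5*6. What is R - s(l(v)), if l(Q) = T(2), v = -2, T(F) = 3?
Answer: -373 + I*sqrt(105)/27 ≈ -373.0 + 0.37952*I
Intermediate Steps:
y(d, t) = -20/3 (y(d, t) = 4 - (2 + 5*6)/3 = 4 - (2 + 30)/3 = 4 - 1/3*32 = 4 - 32/3 = -20/3)
l(Q) = 3
s(c) = -I*sqrt(105)/27 (s(c) = -sqrt(-5 - 20/3)/9 = -I*sqrt(105)/27)
R = -373 (R = 4 - (175 + 202) = 4 - 1*377 = 4 - 377 = -373)
R - s(l(v)) = -373 - (-1)*I*sqrt(105)/27 = -373 + I*sqrt(105)/27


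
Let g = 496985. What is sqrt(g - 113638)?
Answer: sqrt(383347) ≈ 619.15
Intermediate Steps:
sqrt(g - 113638) = sqrt(496985 - 113638) = sqrt(383347)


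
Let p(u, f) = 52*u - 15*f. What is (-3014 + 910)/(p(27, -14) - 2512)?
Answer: 1052/449 ≈ 2.3430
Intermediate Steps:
p(u, f) = -15*f + 52*u
(-3014 + 910)/(p(27, -14) - 2512) = (-3014 + 910)/((-15*(-14) + 52*27) - 2512) = -2104/((210 + 1404) - 2512) = -2104/(1614 - 2512) = -2104/(-898) = -2104*(-1/898) = 1052/449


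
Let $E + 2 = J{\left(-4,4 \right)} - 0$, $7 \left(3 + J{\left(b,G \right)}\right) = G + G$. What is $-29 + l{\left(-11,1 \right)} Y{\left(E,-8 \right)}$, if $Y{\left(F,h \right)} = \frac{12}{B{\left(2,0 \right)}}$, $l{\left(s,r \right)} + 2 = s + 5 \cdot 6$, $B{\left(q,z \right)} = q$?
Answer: $73$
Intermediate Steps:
$l{\left(s,r \right)} = 28 + s$ ($l{\left(s,r \right)} = -2 + \left(s + 5 \cdot 6\right) = -2 + \left(s + 30\right) = -2 + \left(30 + s\right) = 28 + s$)
$J{\left(b,G \right)} = -3 + \frac{2 G}{7}$ ($J{\left(b,G \right)} = -3 + \frac{G + G}{7} = -3 + \frac{2 G}{7}$)
$E = - \frac{27}{7}$ ($E = -2 + \left(\left(-3 + \frac{2}{7} \cdot 4\right) - 0\right) = -2 + \left(\left(-3 + \frac{8}{7}\right) + 0\right) = -2 + \left(- \frac{13}{7} + 0\right) = -2 - \frac{13}{7} = - \frac{27}{7} \approx -3.8571$)
$Y{\left(F,h \right)} = 6$ ($Y{\left(F,h \right)} = \frac{12}{2} = 12 \cdot \frac{1}{2} = 6$)
$-29 + l{\left(-11,1 \right)} Y{\left(E,-8 \right)} = -29 + \left(28 - 11\right) 6 = -29 + 17 \cdot 6 = -29 + 102 = 73$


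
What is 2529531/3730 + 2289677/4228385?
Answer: 2140874286529/3154375210 ≈ 678.70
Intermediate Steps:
2529531/3730 + 2289677/4228385 = 2140874286529/3154375210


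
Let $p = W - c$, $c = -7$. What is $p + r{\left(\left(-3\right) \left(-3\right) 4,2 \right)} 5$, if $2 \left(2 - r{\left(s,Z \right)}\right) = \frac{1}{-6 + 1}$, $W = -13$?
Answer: $\frac{9}{2} \approx 4.5$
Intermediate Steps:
$r{\left(s,Z \right)} = \frac{21}{10}$ ($r{\left(s,Z \right)} = 2 - \frac{1}{2 \left(-6 + 1\right)} = 2 - \frac{1}{2 \left(-5\right)} = 2 - - \frac{1}{10} = 2 + \frac{1}{10} = \frac{21}{10}$)
$p = -6$ ($p = -13 - -7 = -13 + 7 = -6$)
$p + r{\left(\left(-3\right) \left(-3\right) 4,2 \right)} 5 = -6 + \frac{21}{10} \cdot 5 = -6 + \frac{21}{2} = \frac{9}{2}$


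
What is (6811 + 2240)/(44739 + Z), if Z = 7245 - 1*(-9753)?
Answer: 3017/20579 ≈ 0.14661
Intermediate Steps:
Z = 16998 (Z = 7245 + 9753 = 16998)
(6811 + 2240)/(44739 + Z) = (6811 + 2240)/(44739 + 16998) = 9051/61737 = 9051*(1/61737) = 3017/20579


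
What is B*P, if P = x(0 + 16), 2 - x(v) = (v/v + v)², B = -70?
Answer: 20090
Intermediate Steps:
x(v) = 2 - (1 + v)² (x(v) = 2 - (v/v + v)² = 2 - (1 + v)²)
P = -287 (P = 2 - (1 + (0 + 16))² = 2 - (1 + 16)² = 2 - 1*17² = 2 - 1*289 = 2 - 289 = -287)
B*P = -70*(-287) = 20090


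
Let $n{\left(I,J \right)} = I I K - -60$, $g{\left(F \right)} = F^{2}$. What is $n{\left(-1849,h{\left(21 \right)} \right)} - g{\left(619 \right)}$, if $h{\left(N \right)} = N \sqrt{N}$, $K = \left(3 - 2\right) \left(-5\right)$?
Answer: $-17477106$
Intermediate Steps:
$K = -5$ ($K = 1 \left(-5\right) = -5$)
$h{\left(N \right)} = N^{\frac{3}{2}}$
$n{\left(I,J \right)} = 60 - 5 I^{2}$ ($n{\left(I,J \right)} = I I \left(-5\right) - -60 = I^{2} \left(-5\right) + 60 = - 5 I^{2} + 60 = 60 - 5 I^{2}$)
$n{\left(-1849,h{\left(21 \right)} \right)} - g{\left(619 \right)} = \left(60 - 5 \left(-1849\right)^{2}\right) - 619^{2} = \left(60 - 17094005\right) - 383161 = -17093945 - 383161 = -17477106$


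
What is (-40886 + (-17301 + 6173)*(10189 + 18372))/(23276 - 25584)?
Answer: 158933847/1154 ≈ 1.3772e+5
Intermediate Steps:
(-40886 + (-17301 + 6173)*(10189 + 18372))/(23276 - 25584) = (-40886 - 11128*28561)/(-2308) = (-40886 - 317826808)*(-1/2308) = -317867694*(-1/2308) = 158933847/1154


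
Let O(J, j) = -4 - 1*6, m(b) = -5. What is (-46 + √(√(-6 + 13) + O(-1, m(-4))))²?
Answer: (46 - I*√(10 - √7))² ≈ 2108.6 - 249.49*I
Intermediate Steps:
O(J, j) = -10 (O(J, j) = -4 - 6 = -10)
(-46 + √(√(-6 + 13) + O(-1, m(-4))))² = (-46 + √(√(-6 + 13) - 10))² = (-46 + √(√7 - 10))² = (-46 + √(-10 + √7))²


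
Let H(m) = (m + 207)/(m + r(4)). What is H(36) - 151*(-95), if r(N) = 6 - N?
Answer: 545353/38 ≈ 14351.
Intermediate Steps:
H(m) = (207 + m)/(2 + m) (H(m) = (m + 207)/(m + (6 - 1*4)) = (207 + m)/(m + (6 - 4)) = (207 + m)/(m + 2) = (207 + m)/(2 + m))
H(36) - 151*(-95) = (207 + 36)/(2 + 36) - 151*(-95) = 243/38 - 1*(-14345) = (1/38)*243 + 14345 = 243/38 + 14345 = 545353/38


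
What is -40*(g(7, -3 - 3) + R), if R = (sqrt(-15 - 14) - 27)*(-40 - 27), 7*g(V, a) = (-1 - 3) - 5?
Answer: -506160/7 + 2680*I*sqrt(29) ≈ -72309.0 + 14432.0*I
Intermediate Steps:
g(V, a) = -9/7 (g(V, a) = ((-1 - 3) - 5)/7 = (-4 - 5)/7 = (1/7)*(-9) = -9/7)
R = 1809 - 67*I*sqrt(29) (R = (sqrt(-29) - 27)*(-67) = (I*sqrt(29) - 27)*(-67) = (-27 + I*sqrt(29))*(-67) = 1809 - 67*I*sqrt(29) ≈ 1809.0 - 360.81*I)
-40*(g(7, -3 - 3) + R) = -40*(-9/7 + (1809 - 67*I*sqrt(29))) = -40*(12654/7 - 67*I*sqrt(29)) = -506160/7 + 2680*I*sqrt(29)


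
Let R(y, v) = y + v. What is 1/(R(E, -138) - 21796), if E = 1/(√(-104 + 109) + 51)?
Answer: -56940613/1248934286909 + √5/1248934286909 ≈ -4.5591e-5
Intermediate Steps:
E = 1/(51 + √5) (E = 1/(√5 + 51) = 1/(51 + √5) ≈ 0.018784)
R(y, v) = v + y
1/(R(E, -138) - 21796) = 1/((-138 + (51/2596 - √5/2596)) - 21796) = 1/((-358197/2596 - √5/2596) - 21796) = 1/(-56940613/2596 - √5/2596)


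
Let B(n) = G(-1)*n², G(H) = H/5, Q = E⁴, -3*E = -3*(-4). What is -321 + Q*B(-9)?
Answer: -22341/5 ≈ -4468.2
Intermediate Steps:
E = -4 (E = -(-1)*(-4) = -⅓*12 = -4)
Q = 256 (Q = (-4)⁴ = 256)
G(H) = H/5 (G(H) = H*(⅕) = H/5)
B(n) = -n²/5 (B(n) = ((⅕)*(-1))*n² = -n²/5)
-321 + Q*B(-9) = -321 + 256*(-⅕*(-9)²) = -321 + 256*(-⅕*81) = -321 + 256*(-81/5) = -321 - 20736/5 = -22341/5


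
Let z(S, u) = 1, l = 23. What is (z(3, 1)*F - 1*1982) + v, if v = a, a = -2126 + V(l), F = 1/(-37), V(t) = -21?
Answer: -152774/37 ≈ -4129.0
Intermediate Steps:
F = -1/37 ≈ -0.027027
a = -2147 (a = -2126 - 21 = -2147)
v = -2147
(z(3, 1)*F - 1*1982) + v = (1*(-1/37) - 1*1982) - 2147 = (-1/37 - 1982) - 2147 = -73335/37 - 2147 = -152774/37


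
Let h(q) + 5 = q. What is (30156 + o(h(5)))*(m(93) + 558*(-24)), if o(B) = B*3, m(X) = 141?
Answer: -399597156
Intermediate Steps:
h(q) = -5 + q
o(B) = 3*B
(30156 + o(h(5)))*(m(93) + 558*(-24)) = (30156 + 3*(-5 + 5))*(141 + 558*(-24)) = (30156 + 3*0)*(141 - 13392) = (30156 + 0)*(-13251) = 30156*(-13251) = -399597156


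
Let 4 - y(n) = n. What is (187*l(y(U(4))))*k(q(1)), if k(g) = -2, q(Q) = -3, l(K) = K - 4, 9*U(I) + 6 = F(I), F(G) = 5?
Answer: -374/9 ≈ -41.556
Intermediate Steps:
U(I) = -⅑ (U(I) = -⅔ + (⅑)*5 = -⅔ + 5/9 = -⅑)
y(n) = 4 - n
l(K) = -4 + K
(187*l(y(U(4))))*k(q(1)) = (187*(-4 + (4 - 1*(-⅑))))*(-2) = (187*(-4 + (4 + ⅑)))*(-2) = (187*(-4 + 37/9))*(-2) = (187*(⅑))*(-2) = (187/9)*(-2) = -374/9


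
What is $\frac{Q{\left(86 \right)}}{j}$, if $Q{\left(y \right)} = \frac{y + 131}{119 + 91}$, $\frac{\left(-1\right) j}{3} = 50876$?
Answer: $- \frac{31}{4578840} \approx -6.7703 \cdot 10^{-6}$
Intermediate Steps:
$j = -152628$ ($j = \left(-3\right) 50876 = -152628$)
$Q{\left(y \right)} = \frac{131}{210} + \frac{y}{210}$ ($Q{\left(y \right)} = \frac{131 + y}{210} = \left(131 + y\right) \frac{1}{210} = \frac{131}{210} + \frac{y}{210}$)
$\frac{Q{\left(86 \right)}}{j} = \frac{\frac{131}{210} + \frac{1}{210} \cdot 86}{-152628} = \left(\frac{131}{210} + \frac{43}{105}\right) \left(- \frac{1}{152628}\right) = \frac{31}{30} \left(- \frac{1}{152628}\right) = - \frac{31}{4578840}$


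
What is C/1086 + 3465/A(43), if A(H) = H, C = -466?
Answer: 1871476/23349 ≈ 80.152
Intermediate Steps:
C/1086 + 3465/A(43) = -466/1086 + 3465/43 = -466*1/1086 + 3465*(1/43) = -233/543 + 3465/43 = 1871476/23349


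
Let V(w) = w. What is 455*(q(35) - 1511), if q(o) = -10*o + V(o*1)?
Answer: -830830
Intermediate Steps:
q(o) = -9*o (q(o) = -10*o + o*1 = -10*o + o = -9*o)
455*(q(35) - 1511) = 455*(-9*35 - 1511) = 455*(-315 - 1511) = 455*(-1826) = -830830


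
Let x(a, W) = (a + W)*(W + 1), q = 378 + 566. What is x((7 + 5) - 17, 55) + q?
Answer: 3744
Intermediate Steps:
q = 944
x(a, W) = (1 + W)*(W + a) (x(a, W) = (W + a)*(1 + W) = (1 + W)*(W + a))
x((7 + 5) - 17, 55) + q = (55 + ((7 + 5) - 17) + 55² + 55*((7 + 5) - 17)) + 944 = (55 + (12 - 17) + 3025 + 55*(12 - 17)) + 944 = (55 - 5 + 3025 + 55*(-5)) + 944 = (55 - 5 + 3025 - 275) + 944 = 2800 + 944 = 3744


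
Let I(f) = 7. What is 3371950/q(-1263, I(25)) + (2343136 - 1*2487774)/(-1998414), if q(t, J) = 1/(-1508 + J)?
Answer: -5057283341446331/999207 ≈ -5.0613e+9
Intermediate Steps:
3371950/q(-1263, I(25)) + (2343136 - 1*2487774)/(-1998414) = 3371950/(1/(-1508 + 7)) + (2343136 - 1*2487774)/(-1998414) = 3371950/(1/(-1501)) + (2343136 - 2487774)*(-1/1998414) = 3371950/(-1/1501) - 144638*(-1/1998414) = 3371950*(-1501) + 72319/999207 = -5061296950 + 72319/999207 = -5057283341446331/999207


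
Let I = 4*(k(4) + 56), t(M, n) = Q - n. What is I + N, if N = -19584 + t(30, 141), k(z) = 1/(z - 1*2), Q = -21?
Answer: -19520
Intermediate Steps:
k(z) = 1/(-2 + z) (k(z) = 1/(z - 2) = 1/(-2 + z))
t(M, n) = -21 - n
I = 226 (I = 4*(1/(-2 + 4) + 56) = 4*(1/2 + 56) = 4*(½ + 56) = 4*(113/2) = 226)
N = -19746 (N = -19584 + (-21 - 1*141) = -19584 + (-21 - 141) = -19584 - 162 = -19746)
I + N = 226 - 19746 = -19520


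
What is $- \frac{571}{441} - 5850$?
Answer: $- \frac{2580421}{441} \approx -5851.3$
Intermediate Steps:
$- \frac{571}{441} - 5850 = - \frac{2580421}{441}$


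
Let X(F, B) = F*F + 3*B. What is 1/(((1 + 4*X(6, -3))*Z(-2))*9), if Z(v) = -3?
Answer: -1/2943 ≈ -0.00033979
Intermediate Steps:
X(F, B) = F**2 + 3*B
1/(((1 + 4*X(6, -3))*Z(-2))*9) = 1/(((1 + 4*(6**2 + 3*(-3)))*(-3))*9) = 1/(((1 + 4*(36 - 9))*(-3))*9) = 1/(((1 + 4*27)*(-3))*9) = 1/(((1 + 108)*(-3))*9) = 1/((109*(-3))*9) = 1/(-327*9) = 1/(-2943) = -1/2943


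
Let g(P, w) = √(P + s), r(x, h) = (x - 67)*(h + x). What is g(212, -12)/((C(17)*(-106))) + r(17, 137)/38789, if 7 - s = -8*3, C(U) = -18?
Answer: -7700/38789 + √3/212 ≈ -0.19034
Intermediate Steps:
s = 31 (s = 7 - (-8)*3 = 7 - 1*(-24) = 7 + 24 = 31)
r(x, h) = (-67 + x)*(h + x)
g(P, w) = √(31 + P) (g(P, w) = √(P + 31) = √(31 + P))
g(212, -12)/((C(17)*(-106))) + r(17, 137)/38789 = √(31 + 212)/((-18*(-106))) + (17² - 67*137 - 67*17 + 137*17)/38789 = √243/1908 + (289 - 9179 - 1139 + 2329)*(1/38789) = (9*√3)*(1/1908) - 7700*1/38789 = √3/212 - 7700/38789 = -7700/38789 + √3/212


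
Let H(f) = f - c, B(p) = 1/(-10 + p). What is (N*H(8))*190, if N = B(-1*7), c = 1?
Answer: -1330/17 ≈ -78.235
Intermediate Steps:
H(f) = -1 + f (H(f) = f - 1*1 = f - 1 = -1 + f)
N = -1/17 (N = 1/(-10 - 1*7) = 1/(-10 - 7) = 1/(-17) = -1/17 ≈ -0.058824)
(N*H(8))*190 = -(-1 + 8)/17*190 = -1/17*7*190 = -7/17*190 = -1330/17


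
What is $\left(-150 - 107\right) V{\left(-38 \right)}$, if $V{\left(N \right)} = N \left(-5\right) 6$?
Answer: $-292980$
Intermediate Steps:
$V{\left(N \right)} = - 30 N$ ($V{\left(N \right)} = - 5 N 6 = - 30 N$)
$\left(-150 - 107\right) V{\left(-38 \right)} = \left(-150 - 107\right) \left(\left(-30\right) \left(-38\right)\right) = \left(-257\right) 1140 = -292980$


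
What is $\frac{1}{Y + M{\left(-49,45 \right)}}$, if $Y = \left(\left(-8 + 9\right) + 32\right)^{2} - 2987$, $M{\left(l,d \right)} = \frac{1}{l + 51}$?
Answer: $- \frac{2}{3795} \approx -0.00052701$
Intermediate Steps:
$M{\left(l,d \right)} = \frac{1}{51 + l}$
$Y = -1898$ ($Y = \left(1 + 32\right)^{2} - 2987 = 33^{2} - 2987 = 1089 - 2987 = -1898$)
$\frac{1}{Y + M{\left(-49,45 \right)}} = \frac{1}{-1898 + \frac{1}{51 - 49}} = \frac{1}{-1898 + \frac{1}{2}} = \frac{1}{- \frac{3795}{2}} = - \frac{2}{3795}$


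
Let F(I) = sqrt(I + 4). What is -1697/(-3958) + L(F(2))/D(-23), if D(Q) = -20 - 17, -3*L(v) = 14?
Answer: 243779/439338 ≈ 0.55488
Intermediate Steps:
F(I) = sqrt(4 + I)
L(v) = -14/3 (L(v) = -1/3*14 = -14/3)
D(Q) = -37
-1697/(-3958) + L(F(2))/D(-23) = -1697/(-3958) - 14/3/(-37) = -1697*(-1/3958) - 14/3*(-1/37) = 1697/3958 + 14/111 = 243779/439338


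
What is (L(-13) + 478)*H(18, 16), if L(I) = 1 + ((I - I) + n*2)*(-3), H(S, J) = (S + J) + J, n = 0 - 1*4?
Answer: 25150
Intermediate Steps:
n = -4 (n = 0 - 4 = -4)
H(S, J) = S + 2*J (H(S, J) = (J + S) + J = S + 2*J)
L(I) = 25 (L(I) = 1 + ((I - I) - 4*2)*(-3) = 1 + (0 - 8)*(-3) = 1 - 8*(-3) = 1 + 24 = 25)
(L(-13) + 478)*H(18, 16) = (25 + 478)*(18 + 2*16) = 503*(18 + 32) = 503*50 = 25150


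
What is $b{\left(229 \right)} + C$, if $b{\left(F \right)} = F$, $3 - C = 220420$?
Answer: $-220188$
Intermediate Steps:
$C = -220417$ ($C = 3 - 220420 = -220417$)
$b{\left(229 \right)} + C = 229 - 220417 = -220188$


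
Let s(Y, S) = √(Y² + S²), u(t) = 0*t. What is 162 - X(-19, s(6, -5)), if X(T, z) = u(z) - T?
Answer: 143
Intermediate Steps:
u(t) = 0
s(Y, S) = √(S² + Y²)
X(T, z) = -T (X(T, z) = 0 - T = -T)
162 - X(-19, s(6, -5)) = 162 - (-1)*(-19) = 162 - 1*19 = 162 - 19 = 143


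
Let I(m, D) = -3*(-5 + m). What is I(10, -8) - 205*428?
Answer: -87755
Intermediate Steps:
I(m, D) = 15 - 3*m
I(10, -8) - 205*428 = (15 - 3*10) - 205*428 = (15 - 30) - 87740 = -15 - 87740 = -87755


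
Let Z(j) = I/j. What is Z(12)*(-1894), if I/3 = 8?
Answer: -3788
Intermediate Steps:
I = 24 (I = 3*8 = 24)
Z(j) = 24/j
Z(12)*(-1894) = (24/12)*(-1894) = (24*(1/12))*(-1894) = 2*(-1894) = -3788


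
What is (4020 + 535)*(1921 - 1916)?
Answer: 22775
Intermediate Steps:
(4020 + 535)*(1921 - 1916) = 4555*5 = 22775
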